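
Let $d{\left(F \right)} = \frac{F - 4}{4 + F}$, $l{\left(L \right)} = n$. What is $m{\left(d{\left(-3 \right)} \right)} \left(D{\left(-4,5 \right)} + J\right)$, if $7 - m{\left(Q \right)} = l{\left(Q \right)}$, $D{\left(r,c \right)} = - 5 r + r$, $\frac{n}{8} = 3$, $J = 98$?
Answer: $-1938$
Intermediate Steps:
$n = 24$ ($n = 8 \cdot 3 = 24$)
$l{\left(L \right)} = 24$
$D{\left(r,c \right)} = - 4 r$
$d{\left(F \right)} = \frac{-4 + F}{4 + F}$
$m{\left(Q \right)} = -17$ ($m{\left(Q \right)} = 7 - 24 = -17$)
$m{\left(d{\left(-3 \right)} \right)} \left(D{\left(-4,5 \right)} + J\right) = - 17 \left(\left(-4\right) \left(-4\right) + 98\right) = - 17 \left(16 + 98\right) = \left(-17\right) 114 = -1938$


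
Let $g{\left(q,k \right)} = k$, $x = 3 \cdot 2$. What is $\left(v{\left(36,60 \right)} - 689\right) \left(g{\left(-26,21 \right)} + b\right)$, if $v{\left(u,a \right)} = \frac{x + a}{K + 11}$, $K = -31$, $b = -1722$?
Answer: $\frac{11776023}{10} \approx 1.1776 \cdot 10^{6}$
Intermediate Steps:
$x = 6$
$v{\left(u,a \right)} = - \frac{3}{10} - \frac{a}{20}$ ($v{\left(u,a \right)} = \frac{6 + a}{-31 + 11} = \frac{6 + a}{-20} = \left(6 + a\right) \left(- \frac{1}{20}\right) = - \frac{3}{10} - \frac{a}{20}$)
$\left(v{\left(36,60 \right)} - 689\right) \left(g{\left(-26,21 \right)} + b\right) = \left(\left(- \frac{3}{10} - 3\right) - 689\right) \left(21 - 1722\right) = \left(\left(- \frac{3}{10} - 3\right) - 689\right) \left(-1701\right) = \left(- \frac{33}{10} - 689\right) \left(-1701\right) = \left(- \frac{6923}{10}\right) \left(-1701\right) = \frac{11776023}{10}$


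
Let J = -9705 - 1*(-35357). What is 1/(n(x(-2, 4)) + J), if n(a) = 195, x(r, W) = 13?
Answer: 1/25847 ≈ 3.8689e-5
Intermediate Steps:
J = 25652 (J = -9705 + 35357 = 25652)
1/(n(x(-2, 4)) + J) = 1/(195 + 25652) = 1/25847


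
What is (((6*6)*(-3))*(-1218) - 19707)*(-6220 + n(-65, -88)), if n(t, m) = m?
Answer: -705467796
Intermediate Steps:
(((6*6)*(-3))*(-1218) - 19707)*(-6220 + n(-65, -88)) = (((6*6)*(-3))*(-1218) - 19707)*(-6220 - 88) = ((36*(-3))*(-1218) - 19707)*(-6308) = (-108*(-1218) - 19707)*(-6308) = (131544 - 19707)*(-6308) = 111837*(-6308) = -705467796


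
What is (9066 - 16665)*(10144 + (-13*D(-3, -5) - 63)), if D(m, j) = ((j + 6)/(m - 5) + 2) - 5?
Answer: -615313827/8 ≈ -7.6914e+7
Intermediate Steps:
D(m, j) = -3 + (6 + j)/(-5 + m) (D(m, j) = ((6 + j)/(-5 + m) + 2) - 5 = (2 + (6 + j)/(-5 + m)) - 5 = -3 + (6 + j)/(-5 + m))
(9066 - 16665)*(10144 + (-13*D(-3, -5) - 63)) = (9066 - 16665)*(10144 + (-13*(21 - 5 - 3*(-3))/(-5 - 3) - 63)) = -7599*(10144 + (-13*(21 - 5 + 9)/(-8) - 63)) = -7599*(10144 + (-(-13)*25/8 - 63)) = -7599*(10144 + (-13*(-25/8) - 63)) = -7599*(10144 + (325/8 - 63)) = -7599*(10144 - 179/8) = -7599*80973/8 = -615313827/8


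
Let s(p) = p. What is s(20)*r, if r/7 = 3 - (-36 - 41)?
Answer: 11200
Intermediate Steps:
r = 560 (r = 7*(3 - (-36 - 41)) = 7*(3 - 1*(-77)) = 7*(3 + 77) = 7*80 = 560)
s(20)*r = 20*560 = 11200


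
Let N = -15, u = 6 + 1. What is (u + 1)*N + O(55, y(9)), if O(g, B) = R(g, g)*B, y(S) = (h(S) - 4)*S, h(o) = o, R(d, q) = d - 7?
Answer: 2040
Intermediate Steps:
R(d, q) = -7 + d
u = 7
y(S) = S*(-4 + S) (y(S) = (S - 4)*S = (-4 + S)*S = S*(-4 + S))
O(g, B) = B*(-7 + g) (O(g, B) = (-7 + g)*B = B*(-7 + g))
(u + 1)*N + O(55, y(9)) = (7 + 1)*(-15) + (9*(-4 + 9))*(-7 + 55) = 8*(-15) + (9*5)*48 = -120 + 45*48 = -120 + 2160 = 2040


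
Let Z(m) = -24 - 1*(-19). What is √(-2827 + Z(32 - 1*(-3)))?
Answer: 4*I*√177 ≈ 53.217*I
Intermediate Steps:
Z(m) = -5 (Z(m) = -24 + 19 = -5)
√(-2827 + Z(32 - 1*(-3))) = √(-2827 - 5) = √(-2832) = 4*I*√177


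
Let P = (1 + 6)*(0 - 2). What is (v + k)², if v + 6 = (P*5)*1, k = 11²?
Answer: 2025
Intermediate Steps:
k = 121
P = -14 (P = 7*(-2) = -14)
v = -76 (v = -6 - 14*5*1 = -6 - 70*1 = -6 - 70 = -76)
(v + k)² = (-76 + 121)² = 45² = 2025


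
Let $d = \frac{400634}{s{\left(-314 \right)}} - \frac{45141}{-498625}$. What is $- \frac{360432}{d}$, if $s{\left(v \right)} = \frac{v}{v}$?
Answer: $- \frac{179720406000}{199766173391} \approx -0.89965$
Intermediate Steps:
$s{\left(v \right)} = 1$
$d = \frac{199766173391}{498625}$ ($d = \frac{400634}{1} - \frac{45141}{-498625} = 400634 \cdot 1 - - \frac{45141}{498625} = 400634 + \frac{45141}{498625} = \frac{199766173391}{498625} \approx 4.0063 \cdot 10^{5}$)
$- \frac{360432}{d} = - \frac{360432}{\frac{199766173391}{498625}} = \left(-360432\right) \frac{498625}{199766173391} = - \frac{179720406000}{199766173391}$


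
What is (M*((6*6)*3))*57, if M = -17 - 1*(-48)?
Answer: 190836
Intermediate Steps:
M = 31 (M = -17 + 48 = 31)
(M*((6*6)*3))*57 = (31*((6*6)*3))*57 = (31*(36*3))*57 = (31*108)*57 = 3348*57 = 190836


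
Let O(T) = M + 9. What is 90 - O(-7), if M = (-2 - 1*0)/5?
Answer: 407/5 ≈ 81.400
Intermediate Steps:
M = -⅖ (M = (-2 + 0)*(⅕) = -2*⅕ = -⅖ ≈ -0.40000)
O(T) = 43/5 (O(T) = -⅖ + 9 = 43/5)
90 - O(-7) = 90 - 1*43/5 = 90 - 43/5 = 407/5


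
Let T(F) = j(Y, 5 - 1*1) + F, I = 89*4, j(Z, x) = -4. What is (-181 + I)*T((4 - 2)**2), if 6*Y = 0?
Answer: 0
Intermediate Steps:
Y = 0 (Y = (1/6)*0 = 0)
I = 356
T(F) = -4 + F
(-181 + I)*T((4 - 2)**2) = (-181 + 356)*(-4 + (4 - 2)**2) = 175*(-4 + 2**2) = 175*(-4 + 4) = 175*0 = 0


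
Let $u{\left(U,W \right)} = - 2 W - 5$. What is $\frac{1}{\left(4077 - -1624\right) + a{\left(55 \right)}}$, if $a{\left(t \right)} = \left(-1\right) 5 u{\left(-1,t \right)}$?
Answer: $\frac{1}{6276} \approx 0.00015934$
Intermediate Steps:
$u{\left(U,W \right)} = -5 - 2 W$
$a{\left(t \right)} = 25 + 10 t$ ($a{\left(t \right)} = \left(-1\right) 5 \left(-5 - 2 t\right) = - 5 \left(-5 - 2 t\right) = 25 + 10 t$)
$\frac{1}{\left(4077 - -1624\right) + a{\left(55 \right)}} = \frac{1}{\left(4077 - -1624\right) + \left(25 + 10 \cdot 55\right)} = \frac{1}{\left(4077 + 1624\right) + \left(25 + 550\right)} = \frac{1}{5701 + 575} = \frac{1}{6276}$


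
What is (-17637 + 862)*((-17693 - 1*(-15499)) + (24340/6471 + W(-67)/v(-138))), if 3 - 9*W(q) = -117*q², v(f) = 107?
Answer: 19104784702850/692397 ≈ 2.7592e+7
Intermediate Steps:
W(q) = ⅓ + 13*q² (W(q) = ⅓ - (-13)*q² = ⅓ + 13*q²)
(-17637 + 862)*((-17693 - 1*(-15499)) + (24340/6471 + W(-67)/v(-138))) = (-17637 + 862)*((-17693 - 1*(-15499)) + (24340/6471 + (⅓ + 13*(-67)²)/107)) = -16775*((-17693 + 15499) + (24340*(1/6471) + (⅓ + 13*4489)*(1/107))) = -16775*(-2194 + (24340/6471 + (⅓ + 58357)*(1/107))) = -16775*(-2194 + (24340/6471 + (175072/3)*(1/107))) = -16775*(-2194 + (24340/6471 + 175072/321)) = -16775*(-2194 + 380234684/692397) = -16775*(-1138884334/692397) = 19104784702850/692397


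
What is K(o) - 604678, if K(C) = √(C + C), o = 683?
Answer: -604678 + √1366 ≈ -6.0464e+5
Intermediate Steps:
K(C) = √2*√C (K(C) = √(2*C) = √2*√C)
K(o) - 604678 = √2*√683 - 604678 = √1366 - 604678 = -604678 + √1366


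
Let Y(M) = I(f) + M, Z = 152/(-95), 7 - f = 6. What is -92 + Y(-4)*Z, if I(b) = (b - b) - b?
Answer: -84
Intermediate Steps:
f = 1 (f = 7 - 1*6 = 7 - 6 = 1)
Z = -8/5 (Z = 152*(-1/95) = -8/5 ≈ -1.6000)
I(b) = -b (I(b) = 0 - b = -b)
Y(M) = -1 + M (Y(M) = -1*1 + M = -1 + M)
-92 + Y(-4)*Z = -92 + (-1 - 4)*(-8/5) = -92 - 5*(-8/5) = -92 + 8 = -84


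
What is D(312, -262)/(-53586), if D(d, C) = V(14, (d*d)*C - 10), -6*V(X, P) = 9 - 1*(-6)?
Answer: 5/107172 ≈ 4.6654e-5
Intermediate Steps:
V(X, P) = -5/2 (V(X, P) = -(9 - 1*(-6))/6 = -(9 + 6)/6 = -⅙*15 = -5/2)
D(d, C) = -5/2
D(312, -262)/(-53586) = -5/2/(-53586) = -5/2*(-1/53586) = 5/107172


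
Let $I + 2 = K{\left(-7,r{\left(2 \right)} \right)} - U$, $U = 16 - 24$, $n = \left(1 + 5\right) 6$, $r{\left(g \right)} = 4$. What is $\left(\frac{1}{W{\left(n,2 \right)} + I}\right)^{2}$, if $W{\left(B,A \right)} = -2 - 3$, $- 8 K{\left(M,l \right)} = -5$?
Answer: $\frac{64}{169} \approx 0.3787$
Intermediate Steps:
$n = 36$ ($n = 6 \cdot 6 = 36$)
$K{\left(M,l \right)} = \frac{5}{8}$ ($K{\left(M,l \right)} = \left(- \frac{1}{8}\right) \left(-5\right) = \frac{5}{8}$)
$U = -8$
$I = \frac{53}{8}$ ($I = -2 + \left(\frac{5}{8} - -8\right) = -2 + \left(\frac{5}{8} + 8\right) = -2 + \frac{69}{8} = \frac{53}{8} \approx 6.625$)
$W{\left(B,A \right)} = -5$ ($W{\left(B,A \right)} = -2 - 3 = -5$)
$\left(\frac{1}{W{\left(n,2 \right)} + I}\right)^{2} = \left(\frac{1}{-5 + \frac{53}{8}}\right)^{2} = \left(\frac{1}{\frac{13}{8}}\right)^{2} = \left(\frac{8}{13}\right)^{2} = \frac{64}{169}$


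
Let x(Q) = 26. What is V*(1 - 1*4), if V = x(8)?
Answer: -78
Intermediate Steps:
V = 26
V*(1 - 1*4) = 26*(1 - 1*4) = 26*(1 - 4) = 26*(-3) = -78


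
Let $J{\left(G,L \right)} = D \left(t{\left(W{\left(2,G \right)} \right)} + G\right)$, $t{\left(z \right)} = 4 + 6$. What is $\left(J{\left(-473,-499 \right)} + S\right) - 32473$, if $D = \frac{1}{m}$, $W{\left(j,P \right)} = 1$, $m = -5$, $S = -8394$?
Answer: $- \frac{203872}{5} \approx -40774.0$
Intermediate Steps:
$t{\left(z \right)} = 10$
$D = - \frac{1}{5}$ ($D = \frac{1}{-5} = - \frac{1}{5} \approx -0.2$)
$J{\left(G,L \right)} = -2 - \frac{G}{5}$ ($J{\left(G,L \right)} = - \frac{10 + G}{5} = -2 - \frac{G}{5}$)
$\left(J{\left(-473,-499 \right)} + S\right) - 32473 = \left(\left(-2 - - \frac{473}{5}\right) - 8394\right) - 32473 = \left(\left(-2 + \frac{473}{5}\right) - 8394\right) - 32473 = \left(\frac{463}{5} - 8394\right) - 32473 = - \frac{41507}{5} - 32473 = - \frac{203872}{5}$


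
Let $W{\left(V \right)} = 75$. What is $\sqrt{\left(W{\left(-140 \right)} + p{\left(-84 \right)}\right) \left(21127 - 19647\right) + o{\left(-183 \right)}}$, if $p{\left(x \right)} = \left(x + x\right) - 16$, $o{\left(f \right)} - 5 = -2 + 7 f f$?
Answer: $\sqrt{73106} \approx 270.38$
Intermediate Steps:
$o{\left(f \right)} = 3 + 7 f^{2}$ ($o{\left(f \right)} = 5 + \left(-2 + 7 f f\right) = 5 + \left(-2 + 7 f^{2}\right) = 3 + 7 f^{2}$)
$p{\left(x \right)} = -16 + 2 x$ ($p{\left(x \right)} = 2 x - 16 = -16 + 2 x$)
$\sqrt{\left(W{\left(-140 \right)} + p{\left(-84 \right)}\right) \left(21127 - 19647\right) + o{\left(-183 \right)}} = \sqrt{\left(75 + \left(-16 + 2 \left(-84\right)\right)\right) \left(21127 - 19647\right) + \left(3 + 7 \left(-183\right)^{2}\right)} = \sqrt{\left(75 - 184\right) 1480 + \left(3 + 7 \cdot 33489\right)} = \sqrt{\left(75 - 184\right) 1480 + \left(3 + 234423\right)} = \sqrt{\left(-109\right) 1480 + 234426} = \sqrt{-161320 + 234426} = \sqrt{73106}$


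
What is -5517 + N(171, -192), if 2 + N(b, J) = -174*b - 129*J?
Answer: -10505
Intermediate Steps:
N(b, J) = -2 - 174*b - 129*J (N(b, J) = -2 + (-174*b - 129*J) = -2 - 174*b - 129*J)
-5517 + N(171, -192) = -5517 + (-2 - 174*171 - 129*(-192)) = -5517 + (-2 - 29754 + 24768) = -5517 - 4988 = -10505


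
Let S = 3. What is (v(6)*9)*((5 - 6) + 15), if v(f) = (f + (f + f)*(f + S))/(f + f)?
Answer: 1197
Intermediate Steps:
v(f) = (f + 2*f*(3 + f))/(2*f) (v(f) = (f + (f + f)*(f + 3))/(f + f) = (f + (2*f)*(3 + f))/((2*f)) = (f + 2*f*(3 + f))*(1/(2*f)) = (f + 2*f*(3 + f))/(2*f))
(v(6)*9)*((5 - 6) + 15) = ((7/2 + 6)*9)*((5 - 6) + 15) = ((19/2)*9)*(-1 + 15) = (171/2)*14 = 1197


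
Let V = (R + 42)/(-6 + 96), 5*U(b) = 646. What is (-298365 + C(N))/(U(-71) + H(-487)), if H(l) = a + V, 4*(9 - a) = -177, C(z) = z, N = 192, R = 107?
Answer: -53671140/33139 ≈ -1619.6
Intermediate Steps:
U(b) = 646/5 (U(b) = (1/5)*646 = 646/5)
a = 213/4 (a = 9 - 1/4*(-177) = 9 + 177/4 = 213/4 ≈ 53.250)
V = 149/90 (V = (107 + 42)/(-6 + 96) = 149/90 ≈ 1.6556)
H(l) = 9883/180 (H(l) = 213/4 + 149/90 = 9883/180)
(-298365 + C(N))/(U(-71) + H(-487)) = (-298365 + 192)/(646/5 + 9883/180) = -298173/33139/180 = -298173*180/33139 = -53671140/33139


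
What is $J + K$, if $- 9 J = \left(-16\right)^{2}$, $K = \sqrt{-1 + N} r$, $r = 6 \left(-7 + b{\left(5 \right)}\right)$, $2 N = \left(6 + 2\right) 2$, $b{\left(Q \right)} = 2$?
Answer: $- \frac{256}{9} - 30 \sqrt{7} \approx -107.82$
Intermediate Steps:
$N = 8$ ($N = \frac{\left(6 + 2\right) 2}{2} = \frac{8 \cdot 2}{2} = \frac{1}{2} \cdot 16 = 8$)
$r = -30$ ($r = 6 \left(-7 + 2\right) = 6 \left(-5\right) = -30$)
$K = - 30 \sqrt{7}$ ($K = \sqrt{-1 + 8} \left(-30\right) = \sqrt{7} \left(-30\right) = - 30 \sqrt{7} \approx -79.373$)
$J = - \frac{256}{9}$ ($J = - \frac{\left(-16\right)^{2}}{9} = \left(- \frac{1}{9}\right) 256 = - \frac{256}{9} \approx -28.444$)
$J + K = - \frac{256}{9} - 30 \sqrt{7}$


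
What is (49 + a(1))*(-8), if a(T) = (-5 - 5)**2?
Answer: -1192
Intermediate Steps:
a(T) = 100 (a(T) = (-10)**2 = 100)
(49 + a(1))*(-8) = (49 + 100)*(-8) = 149*(-8) = -1192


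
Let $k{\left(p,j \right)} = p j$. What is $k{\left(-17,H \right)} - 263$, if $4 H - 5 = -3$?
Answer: $- \frac{543}{2} \approx -271.5$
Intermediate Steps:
$H = \frac{1}{2}$ ($H = \frac{5}{4} + \frac{1}{4} \left(-3\right) = \frac{5}{4} - \frac{3}{4} = \frac{1}{2} \approx 0.5$)
$k{\left(p,j \right)} = j p$
$k{\left(-17,H \right)} - 263 = \frac{1}{2} \left(-17\right) - 263 = - \frac{17}{2} - 263 = - \frac{543}{2}$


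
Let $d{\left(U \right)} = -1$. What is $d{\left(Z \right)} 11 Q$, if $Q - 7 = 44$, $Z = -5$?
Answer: $-561$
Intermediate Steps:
$Q = 51$ ($Q = 7 + 44 = 51$)
$d{\left(Z \right)} 11 Q = \left(-1\right) 11 \cdot 51 = \left(-11\right) 51 = -561$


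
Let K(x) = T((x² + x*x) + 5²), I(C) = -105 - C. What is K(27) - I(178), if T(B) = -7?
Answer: 276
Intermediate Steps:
K(x) = -7
K(27) - I(178) = -7 - (-105 - 1*178) = -7 - (-105 - 178) = -7 - 1*(-283) = -7 + 283 = 276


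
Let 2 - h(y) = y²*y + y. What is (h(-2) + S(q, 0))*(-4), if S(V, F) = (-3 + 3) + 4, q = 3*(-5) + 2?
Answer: -64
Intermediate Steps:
q = -13 (q = -15 + 2 = -13)
S(V, F) = 4 (S(V, F) = 0 + 4 = 4)
h(y) = 2 - y - y³ (h(y) = 2 - (y²*y + y) = 2 - (y³ + y) = 2 - (y + y³) = 2 + (-y - y³) = 2 - y - y³)
(h(-2) + S(q, 0))*(-4) = ((2 - 1*(-2) - 1*(-2)³) + 4)*(-4) = ((2 + 2 - 1*(-8)) + 4)*(-4) = ((2 + 2 + 8) + 4)*(-4) = (12 + 4)*(-4) = 16*(-4) = -64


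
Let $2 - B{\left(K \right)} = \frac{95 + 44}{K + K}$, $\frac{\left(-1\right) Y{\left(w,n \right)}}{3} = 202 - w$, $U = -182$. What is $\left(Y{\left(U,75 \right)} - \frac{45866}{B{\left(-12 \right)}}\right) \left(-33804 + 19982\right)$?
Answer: $\frac{1070154528}{11} \approx 9.7287 \cdot 10^{7}$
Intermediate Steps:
$Y{\left(w,n \right)} = -606 + 3 w$ ($Y{\left(w,n \right)} = - 3 \left(202 - w\right) = -606 + 3 w$)
$B{\left(K \right)} = 2 - \frac{139}{2 K}$ ($B{\left(K \right)} = 2 - \frac{95 + 44}{K + K} = 2 - \frac{139}{2 K}$)
$\left(Y{\left(U,75 \right)} - \frac{45866}{B{\left(-12 \right)}}\right) \left(-33804 + 19982\right) = \left(\left(-606 + 3 \left(-182\right)\right) - \frac{45866}{2 - \frac{139}{2 \left(-12\right)}}\right) \left(-33804 + 19982\right) = \left(\left(-606 - 546\right) - \frac{45866}{2 - - \frac{139}{24}}\right) \left(-13822\right) = \left(-1152 - \frac{45866}{2 + \frac{139}{24}}\right) \left(-13822\right) = \left(-1152 - \frac{45866}{\frac{187}{24}}\right) \left(-13822\right) = \left(-1152 - \frac{64752}{11}\right) \left(-13822\right) = \left(- \frac{77424}{11}\right) \left(-13822\right) = \frac{1070154528}{11}$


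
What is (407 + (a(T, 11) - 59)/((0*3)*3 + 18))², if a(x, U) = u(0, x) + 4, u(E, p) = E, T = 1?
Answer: 52867441/324 ≈ 1.6317e+5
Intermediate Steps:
a(x, U) = 4 (a(x, U) = 0 + 4 = 4)
(407 + (a(T, 11) - 59)/((0*3)*3 + 18))² = (407 + (4 - 59)/((0*3)*3 + 18))² = (407 - 55/(0*3 + 18))² = (407 - 55/(0 + 18))² = (407 - 55/18)² = (7271/18)² = 52867441/324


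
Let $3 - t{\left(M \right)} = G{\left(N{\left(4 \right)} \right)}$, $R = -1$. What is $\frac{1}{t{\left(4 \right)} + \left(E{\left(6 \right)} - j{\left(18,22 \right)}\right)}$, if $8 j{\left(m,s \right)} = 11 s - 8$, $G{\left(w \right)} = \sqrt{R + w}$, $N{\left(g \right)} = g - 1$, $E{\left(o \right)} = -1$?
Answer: $- \frac{436}{11849} + \frac{16 \sqrt{2}}{11849} \approx -0.034887$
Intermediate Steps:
$N{\left(g \right)} = -1 + g$
$G{\left(w \right)} = \sqrt{-1 + w}$
$j{\left(m,s \right)} = -1 + \frac{11 s}{8}$ ($j{\left(m,s \right)} = \frac{11 s - 8}{8} = \frac{-8 + 11 s}{8} = -1 + \frac{11 s}{8}$)
$t{\left(M \right)} = 3 - \sqrt{2}$ ($t{\left(M \right)} = 3 - \sqrt{-1 + \left(-1 + 4\right)} = 3 - \sqrt{-1 + 3} = 3 - \sqrt{2}$)
$\frac{1}{t{\left(4 \right)} + \left(E{\left(6 \right)} - j{\left(18,22 \right)}\right)} = \frac{1}{\left(3 - \sqrt{2}\right) - \frac{121}{4}} = \frac{1}{- \frac{109}{4} - \sqrt{2}}$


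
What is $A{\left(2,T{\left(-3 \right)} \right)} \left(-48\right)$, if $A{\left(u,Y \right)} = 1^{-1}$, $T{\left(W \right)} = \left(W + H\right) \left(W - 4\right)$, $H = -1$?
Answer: $-48$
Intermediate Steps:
$T{\left(W \right)} = \left(-1 + W\right) \left(-4 + W\right)$ ($T{\left(W \right)} = \left(W - 1\right) \left(W - 4\right) = \left(-1 + W\right) \left(-4 + W\right)$)
$A{\left(u,Y \right)} = 1$
$A{\left(2,T{\left(-3 \right)} \right)} \left(-48\right) = 1 \left(-48\right) = -48$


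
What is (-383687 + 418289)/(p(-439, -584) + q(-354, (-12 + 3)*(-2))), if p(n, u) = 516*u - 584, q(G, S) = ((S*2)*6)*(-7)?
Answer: -17301/151720 ≈ -0.11403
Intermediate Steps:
q(G, S) = -84*S (q(G, S) = ((2*S)*6)*(-7) = (12*S)*(-7) = -84*S)
p(n, u) = -584 + 516*u
(-383687 + 418289)/(p(-439, -584) + q(-354, (-12 + 3)*(-2))) = (-383687 + 418289)/((-584 + 516*(-584)) - 84*(-12 + 3)*(-2)) = 34602/((-584 - 301344) - (-756)*(-2)) = 34602/(-301928 - 84*18) = 34602/(-301928 - 1512) = 34602/(-303440) = 34602*(-1/303440) = -17301/151720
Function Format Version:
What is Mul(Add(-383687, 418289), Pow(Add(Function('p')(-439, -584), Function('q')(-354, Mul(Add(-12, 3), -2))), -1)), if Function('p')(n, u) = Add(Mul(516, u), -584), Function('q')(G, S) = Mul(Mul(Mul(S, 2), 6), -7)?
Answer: Rational(-17301, 151720) ≈ -0.11403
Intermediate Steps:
Function('q')(G, S) = Mul(-84, S) (Function('q')(G, S) = Mul(Mul(Mul(2, S), 6), -7) = Mul(Mul(12, S), -7) = Mul(-84, S))
Function('p')(n, u) = Add(-584, Mul(516, u))
Mul(Add(-383687, 418289), Pow(Add(Function('p')(-439, -584), Function('q')(-354, Mul(Add(-12, 3), -2))), -1)) = Mul(Add(-383687, 418289), Pow(Add(Add(-584, Mul(516, -584)), Mul(-84, Mul(Add(-12, 3), -2))), -1)) = Mul(34602, Pow(Add(Add(-584, -301344), Mul(-84, Mul(-9, -2))), -1)) = Mul(34602, Pow(Add(-301928, Mul(-84, 18)), -1)) = Mul(34602, Pow(Add(-301928, -1512), -1)) = Mul(34602, Pow(-303440, -1)) = Mul(34602, Rational(-1, 303440)) = Rational(-17301, 151720)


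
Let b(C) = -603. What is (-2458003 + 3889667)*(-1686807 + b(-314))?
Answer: -2415804150240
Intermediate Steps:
(-2458003 + 3889667)*(-1686807 + b(-314)) = (-2458003 + 3889667)*(-1686807 - 603) = 1431664*(-1687410) = -2415804150240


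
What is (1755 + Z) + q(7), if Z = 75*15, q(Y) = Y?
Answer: 2887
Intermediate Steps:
Z = 1125
(1755 + Z) + q(7) = (1755 + 1125) + 7 = 2880 + 7 = 2887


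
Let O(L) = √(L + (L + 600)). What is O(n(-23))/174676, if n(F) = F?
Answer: √554/174676 ≈ 0.00013475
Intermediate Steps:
O(L) = √(600 + 2*L) (O(L) = √(L + (600 + L)) = √(600 + 2*L))
O(n(-23))/174676 = √(600 + 2*(-23))/174676 = √(600 - 46)*(1/174676) = √554*(1/174676) = √554/174676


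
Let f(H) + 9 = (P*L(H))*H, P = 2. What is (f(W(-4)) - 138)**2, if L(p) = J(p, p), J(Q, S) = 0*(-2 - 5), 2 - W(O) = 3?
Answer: 21609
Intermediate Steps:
W(O) = -1 (W(O) = 2 - 1*3 = 2 - 3 = -1)
J(Q, S) = 0 (J(Q, S) = 0*(-7) = 0)
L(p) = 0
f(H) = -9 (f(H) = -9 + (2*0)*H = -9 + 0*H = -9 + 0 = -9)
(f(W(-4)) - 138)**2 = (-9 - 138)**2 = (-147)**2 = 21609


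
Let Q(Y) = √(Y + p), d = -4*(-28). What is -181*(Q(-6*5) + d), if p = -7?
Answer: -20272 - 181*I*√37 ≈ -20272.0 - 1101.0*I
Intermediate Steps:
d = 112
Q(Y) = √(-7 + Y) (Q(Y) = √(Y - 7) = √(-7 + Y))
-181*(Q(-6*5) + d) = -181*(√(-7 - 6*5) + 112) = -181*(√(-7 - 30) + 112) = -181*(√(-37) + 112) = -181*(I*√37 + 112) = -181*(112 + I*√37) = -20272 - 181*I*√37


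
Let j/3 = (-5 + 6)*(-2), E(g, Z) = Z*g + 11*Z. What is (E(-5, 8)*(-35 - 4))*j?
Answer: 11232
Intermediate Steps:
E(g, Z) = 11*Z + Z*g
j = -6 (j = 3*((-5 + 6)*(-2)) = 3*(1*(-2)) = 3*(-2) = -6)
(E(-5, 8)*(-35 - 4))*j = ((8*(11 - 5))*(-35 - 4))*(-6) = ((8*6)*(-39))*(-6) = (48*(-39))*(-6) = -1872*(-6) = 11232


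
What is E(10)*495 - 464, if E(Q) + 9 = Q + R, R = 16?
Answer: 7951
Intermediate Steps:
E(Q) = 7 + Q (E(Q) = -9 + (Q + 16) = -9 + (16 + Q) = 7 + Q)
E(10)*495 - 464 = (7 + 10)*495 - 464 = 17*495 - 464 = 8415 - 464 = 7951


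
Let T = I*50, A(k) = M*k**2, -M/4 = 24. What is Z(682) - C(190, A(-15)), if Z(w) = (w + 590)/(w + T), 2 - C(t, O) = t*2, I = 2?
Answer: 148434/391 ≈ 379.63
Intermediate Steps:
M = -96 (M = -4*24 = -96)
A(k) = -96*k**2
T = 100 (T = 2*50 = 100)
C(t, O) = 2 - 2*t (C(t, O) = 2 - t*2 = 2 - 2*t)
Z(w) = (590 + w)/(100 + w) (Z(w) = (w + 590)/(w + 100) = (590 + w)/(100 + w))
Z(682) - C(190, A(-15)) = (590 + 682)/(100 + 682) - (2 - 2*190) = 1272/782 - (2 - 380) = (1/782)*1272 - 1*(-378) = 636/391 + 378 = 148434/391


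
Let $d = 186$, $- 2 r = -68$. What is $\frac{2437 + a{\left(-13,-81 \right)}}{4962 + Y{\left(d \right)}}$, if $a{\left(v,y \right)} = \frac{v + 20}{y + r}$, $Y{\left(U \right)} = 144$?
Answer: $\frac{57266}{119991} \approx 0.47725$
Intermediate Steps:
$r = 34$ ($r = \left(- \frac{1}{2}\right) \left(-68\right) = 34$)
$a{\left(v,y \right)} = \frac{20 + v}{34 + y}$ ($a{\left(v,y \right)} = \frac{v + 20}{y + 34} = \frac{20 + v}{34 + y}$)
$\frac{2437 + a{\left(-13,-81 \right)}}{4962 + Y{\left(d \right)}} = \frac{2437 + \frac{20 - 13}{34 - 81}}{4962 + 144} = \frac{2437 + \frac{1}{-47} \cdot 7}{5106} = \left(2437 - \frac{7}{47}\right) \frac{1}{5106} = \frac{114532}{47} \cdot \frac{1}{5106} = \frac{57266}{119991}$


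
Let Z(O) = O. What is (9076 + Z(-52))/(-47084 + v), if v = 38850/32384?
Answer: -146116608/762364703 ≈ -0.19166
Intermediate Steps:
v = 19425/16192 (v = 38850*(1/32384) = 19425/16192 ≈ 1.1997)
(9076 + Z(-52))/(-47084 + v) = (9076 - 52)/(-47084 + 19425/16192) = 9024/(-762364703/16192) = 9024*(-16192/762364703) = -146116608/762364703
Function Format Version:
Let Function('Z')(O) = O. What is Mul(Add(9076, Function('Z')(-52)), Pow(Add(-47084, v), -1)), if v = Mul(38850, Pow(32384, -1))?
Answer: Rational(-146116608, 762364703) ≈ -0.19166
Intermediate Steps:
v = Rational(19425, 16192) (v = Mul(38850, Rational(1, 32384)) = Rational(19425, 16192) ≈ 1.1997)
Mul(Add(9076, Function('Z')(-52)), Pow(Add(-47084, v), -1)) = Mul(Add(9076, -52), Pow(Add(-47084, Rational(19425, 16192)), -1)) = Mul(9024, Pow(Rational(-762364703, 16192), -1)) = Mul(9024, Rational(-16192, 762364703)) = Rational(-146116608, 762364703)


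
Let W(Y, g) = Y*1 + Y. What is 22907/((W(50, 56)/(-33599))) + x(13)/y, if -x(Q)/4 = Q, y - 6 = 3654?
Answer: -140846369879/18300 ≈ -7.6965e+6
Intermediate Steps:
y = 3660 (y = 6 + 3654 = 3660)
x(Q) = -4*Q
W(Y, g) = 2*Y (W(Y, g) = Y + Y = 2*Y)
22907/((W(50, 56)/(-33599))) + x(13)/y = 22907/(((2*50)/(-33599))) - 4*13/3660 = 22907/((100*(-1/33599))) - 52*1/3660 = 22907/(-100/33599) - 13/915 = 22907*(-33599/100) - 13/915 = -769652293/100 - 13/915 = -140846369879/18300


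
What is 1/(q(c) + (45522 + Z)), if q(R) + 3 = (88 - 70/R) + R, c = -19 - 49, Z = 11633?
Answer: 34/1943883 ≈ 1.7491e-5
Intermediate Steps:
c = -68
q(R) = 85 + R - 70/R (q(R) = -3 + ((88 - 70/R) + R) = -3 + (88 + R - 70/R) = 85 + R - 70/R)
1/(q(c) + (45522 + Z)) = 1/((85 - 68 - 70/(-68)) + (45522 + 11633)) = 1/((85 - 68 - 70*(-1/68)) + 57155) = 1/((85 - 68 + 35/34) + 57155) = 1/(613/34 + 57155) = 1/(1943883/34) = 34/1943883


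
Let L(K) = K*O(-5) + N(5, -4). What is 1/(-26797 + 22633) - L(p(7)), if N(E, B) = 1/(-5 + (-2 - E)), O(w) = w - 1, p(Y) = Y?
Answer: 87617/2082 ≈ 42.083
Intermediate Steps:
O(w) = -1 + w
N(E, B) = 1/(-7 - E)
L(K) = -1/12 - 6*K (L(K) = K*(-1 - 5) - 1/(7 + 5) = K*(-6) - 1/12 = -6*K - 1*1/12 = -6*K - 1/12 = -1/12 - 6*K)
1/(-26797 + 22633) - L(p(7)) = 1/(-26797 + 22633) - (-1/12 - 6*7) = 1/(-4164) - (-1/12 - 42) = -1/4164 - 1*(-505/12) = -1/4164 + 505/12 = 87617/2082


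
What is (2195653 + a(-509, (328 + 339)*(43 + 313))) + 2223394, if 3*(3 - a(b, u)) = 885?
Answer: 4418755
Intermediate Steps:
a(b, u) = -292 (a(b, u) = 3 - ⅓*885 = 3 - 295 = -292)
(2195653 + a(-509, (328 + 339)*(43 + 313))) + 2223394 = (2195653 - 292) + 2223394 = 2195361 + 2223394 = 4418755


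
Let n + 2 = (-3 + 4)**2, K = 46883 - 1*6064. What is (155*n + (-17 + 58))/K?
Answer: -114/40819 ≈ -0.0027928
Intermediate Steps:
K = 40819 (K = 46883 - 6064 = 40819)
n = -1 (n = -2 + (-3 + 4)**2 = -2 + 1**2 = -2 + 1 = -1)
(155*n + (-17 + 58))/K = (155*(-1) + (-17 + 58))/40819 = (-155 + 41)*(1/40819) = -114*1/40819 = -114/40819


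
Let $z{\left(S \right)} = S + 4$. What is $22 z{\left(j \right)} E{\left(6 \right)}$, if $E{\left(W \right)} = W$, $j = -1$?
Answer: $396$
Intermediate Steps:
$z{\left(S \right)} = 4 + S$
$22 z{\left(j \right)} E{\left(6 \right)} = 22 \left(4 - 1\right) 6 = 22 \cdot 3 \cdot 6 = 66 \cdot 6 = 396$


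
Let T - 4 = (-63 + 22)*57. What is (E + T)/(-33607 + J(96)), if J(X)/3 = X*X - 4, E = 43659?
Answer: -41326/5971 ≈ -6.9211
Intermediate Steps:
J(X) = -12 + 3*X**2 (J(X) = 3*(X*X - 4) = 3*(X**2 - 4) = 3*(-4 + X**2) = -12 + 3*X**2)
T = -2333 (T = 4 + (-63 + 22)*57 = 4 - 41*57 = 4 - 2337 = -2333)
(E + T)/(-33607 + J(96)) = (43659 - 2333)/(-33607 + (-12 + 3*96**2)) = 41326/(-33607 + (-12 + 3*9216)) = 41326/(-33607 + (-12 + 27648)) = 41326/(-33607 + 27636) = 41326/(-5971) = 41326*(-1/5971) = -41326/5971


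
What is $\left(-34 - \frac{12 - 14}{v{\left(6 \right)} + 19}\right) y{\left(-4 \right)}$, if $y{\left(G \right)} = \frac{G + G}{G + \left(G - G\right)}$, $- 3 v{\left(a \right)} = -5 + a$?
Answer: $- \frac{949}{14} \approx -67.786$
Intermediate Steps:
$v{\left(a \right)} = \frac{5}{3} - \frac{a}{3}$ ($v{\left(a \right)} = - \frac{-5 + a}{3} = \frac{5}{3} - \frac{a}{3}$)
$y{\left(G \right)} = 2$ ($y{\left(G \right)} = \frac{2 G}{G + 0} = \frac{2 G}{G} = 2$)
$\left(-34 - \frac{12 - 14}{v{\left(6 \right)} + 19}\right) y{\left(-4 \right)} = \left(-34 - \frac{12 - 14}{\left(\frac{5}{3} - 2\right) + 19}\right) 2 = \left(-34 - - \frac{2}{\left(\frac{5}{3} - 2\right) + 19}\right) 2 = \left(-34 - - \frac{2}{- \frac{1}{3} + 19}\right) 2 = \left(-34 - - \frac{2}{\frac{56}{3}}\right) 2 = \left(-34 - \left(-2\right) \frac{3}{56}\right) 2 = \left(-34 - - \frac{3}{28}\right) 2 = \left(-34 + \frac{3}{28}\right) 2 = \left(- \frac{949}{28}\right) 2 = - \frac{949}{14}$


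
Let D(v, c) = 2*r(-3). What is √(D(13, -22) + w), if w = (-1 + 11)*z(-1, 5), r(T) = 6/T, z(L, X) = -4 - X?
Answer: I*√94 ≈ 9.6954*I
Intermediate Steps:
w = -90 (w = (-1 + 11)*(-4 - 1*5) = 10*(-4 - 5) = 10*(-9) = -90)
D(v, c) = -4 (D(v, c) = 2*(6/(-3)) = 2*(6*(-⅓)) = 2*(-2) = -4)
√(D(13, -22) + w) = √(-4 - 90) = √(-94) = I*√94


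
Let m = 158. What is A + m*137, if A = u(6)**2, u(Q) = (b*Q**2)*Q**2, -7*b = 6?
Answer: 61526830/49 ≈ 1.2557e+6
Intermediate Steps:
b = -6/7 (b = -1/7*6 = -6/7 ≈ -0.85714)
u(Q) = -6*Q**4/7 (u(Q) = (-6*Q**2/7)*Q**2 = -6*Q**4/7)
A = 60466176/49 (A = (-6/7*6**4)**2 = (-6/7*1296)**2 = (-7776/7)**2 = 60466176/49 ≈ 1.2340e+6)
A + m*137 = 60466176/49 + 158*137 = 60466176/49 + 21646 = 61526830/49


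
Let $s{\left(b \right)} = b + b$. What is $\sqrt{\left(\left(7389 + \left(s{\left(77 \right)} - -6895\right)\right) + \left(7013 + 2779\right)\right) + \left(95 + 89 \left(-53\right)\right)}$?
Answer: $2 \sqrt{4902} \approx 140.03$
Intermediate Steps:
$s{\left(b \right)} = 2 b$
$\sqrt{\left(\left(7389 + \left(s{\left(77 \right)} - -6895\right)\right) + \left(7013 + 2779\right)\right) + \left(95 + 89 \left(-53\right)\right)} = \sqrt{\left(\left(7389 + \left(2 \cdot 77 - -6895\right)\right) + \left(7013 + 2779\right)\right) + \left(95 + 89 \left(-53\right)\right)} = \sqrt{\left(\left(7389 + \left(154 + 6895\right)\right) + 9792\right) + \left(95 - 4717\right)} = \sqrt{\left(\left(7389 + 7049\right) + 9792\right) - 4622} = \sqrt{\left(14438 + 9792\right) - 4622} = \sqrt{24230 - 4622} = \sqrt{19608} = 2 \sqrt{4902}$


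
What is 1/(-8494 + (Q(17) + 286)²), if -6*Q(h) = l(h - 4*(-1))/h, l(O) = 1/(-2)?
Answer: 41616/3050652721 ≈ 1.3642e-5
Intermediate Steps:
l(O) = -½
Q(h) = 1/(12*h) (Q(h) = -(-1)/(12*h) = 1/(12*h))
1/(-8494 + (Q(17) + 286)²) = 1/(-8494 + ((1/12)/17 + 286)²) = 1/(-8494 + ((1/12)*(1/17) + 286)²) = 1/(-8494 + (1/204 + 286)²) = 1/(-8494 + (58345/204)²) = 1/(-8494 + 3404139025/41616) = 1/(3050652721/41616) = 41616/3050652721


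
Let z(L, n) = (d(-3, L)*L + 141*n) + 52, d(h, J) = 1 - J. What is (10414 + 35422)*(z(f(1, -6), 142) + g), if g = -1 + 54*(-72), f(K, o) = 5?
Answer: 740938940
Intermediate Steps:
z(L, n) = 52 + 141*n + L*(1 - L) (z(L, n) = ((1 - L)*L + 141*n) + 52 = (L*(1 - L) + 141*n) + 52 = (141*n + L*(1 - L)) + 52 = 52 + 141*n + L*(1 - L))
g = -3889 (g = -1 - 3888 = -3889)
(10414 + 35422)*(z(f(1, -6), 142) + g) = (10414 + 35422)*((52 + 141*142 - 1*5*(-1 + 5)) - 3889) = 45836*((52 + 20022 - 1*5*4) - 3889) = 45836*((52 + 20022 - 20) - 3889) = 45836*(20054 - 3889) = 45836*16165 = 740938940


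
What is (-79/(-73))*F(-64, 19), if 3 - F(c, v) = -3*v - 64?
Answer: 9796/73 ≈ 134.19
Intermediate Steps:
F(c, v) = 67 + 3*v (F(c, v) = 3 - (-3*v - 64) = 3 - (-64 - 3*v) = 3 + (64 + 3*v) = 67 + 3*v)
(-79/(-73))*F(-64, 19) = (-79/(-73))*(67 + 3*19) = (-79*(-1/73))*(67 + 57) = (79/73)*124 = 9796/73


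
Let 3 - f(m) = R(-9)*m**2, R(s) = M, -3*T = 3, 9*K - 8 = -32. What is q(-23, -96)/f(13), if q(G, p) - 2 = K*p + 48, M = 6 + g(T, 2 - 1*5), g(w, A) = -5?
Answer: -153/83 ≈ -1.8434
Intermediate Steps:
K = -8/3 (K = 8/9 + (1/9)*(-32) = 8/9 - 32/9 = -8/3 ≈ -2.6667)
T = -1 (T = -1/3*3 = -1)
M = 1 (M = 6 - 5 = 1)
R(s) = 1
q(G, p) = 50 - 8*p/3 (q(G, p) = 2 + (-8*p/3 + 48) = 2 + (48 - 8*p/3) = 50 - 8*p/3)
f(m) = 3 - m**2
q(-23, -96)/f(13) = (50 - 8/3*(-96))/(3 - 1*13**2) = (50 + 256)/(3 - 1*169) = 306/(3 - 169) = 306/(-166) = 306*(-1/166) = -153/83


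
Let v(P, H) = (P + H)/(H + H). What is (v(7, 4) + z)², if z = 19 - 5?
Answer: 15129/64 ≈ 236.39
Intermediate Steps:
v(P, H) = (H + P)/(2*H) (v(P, H) = (H + P)/((2*H)) = (H + P)*(1/(2*H)) = (H + P)/(2*H))
z = 14
(v(7, 4) + z)² = ((½)*(4 + 7)/4 + 14)² = ((½)*(¼)*11 + 14)² = (11/8 + 14)² = (123/8)² = 15129/64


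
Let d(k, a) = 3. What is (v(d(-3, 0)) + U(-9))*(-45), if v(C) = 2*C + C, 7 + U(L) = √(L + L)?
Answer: -90 - 135*I*√2 ≈ -90.0 - 190.92*I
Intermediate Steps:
U(L) = -7 + √2*√L (U(L) = -7 + √(L + L) = -7 + √(2*L) = -7 + √2*√L)
v(C) = 3*C
(v(d(-3, 0)) + U(-9))*(-45) = (3*3 + (-7 + √2*√(-9)))*(-45) = (9 + (-7 + √2*(3*I)))*(-45) = (9 + (-7 + 3*I*√2))*(-45) = (2 + 3*I*√2)*(-45) = -90 - 135*I*√2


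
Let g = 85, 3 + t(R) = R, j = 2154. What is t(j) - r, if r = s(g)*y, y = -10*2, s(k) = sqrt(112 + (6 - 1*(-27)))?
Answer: 2151 + 20*sqrt(145) ≈ 2391.8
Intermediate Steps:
t(R) = -3 + R
s(k) = sqrt(145) (s(k) = sqrt(112 + (6 + 27)) = sqrt(112 + 33) = sqrt(145))
y = -20
r = -20*sqrt(145) (r = sqrt(145)*(-20) = -20*sqrt(145) ≈ -240.83)
t(j) - r = (-3 + 2154) - (-20)*sqrt(145) = 2151 + 20*sqrt(145)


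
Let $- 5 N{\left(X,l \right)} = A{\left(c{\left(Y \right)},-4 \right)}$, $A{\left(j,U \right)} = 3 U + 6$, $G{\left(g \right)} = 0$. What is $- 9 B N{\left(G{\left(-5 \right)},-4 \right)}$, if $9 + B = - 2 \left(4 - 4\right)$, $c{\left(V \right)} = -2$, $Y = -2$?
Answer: $\frac{486}{5} \approx 97.2$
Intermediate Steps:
$A{\left(j,U \right)} = 6 + 3 U$
$N{\left(X,l \right)} = \frac{6}{5}$ ($N{\left(X,l \right)} = - \frac{6 + 3 \left(-4\right)}{5} = - \frac{6 - 12}{5} = \left(- \frac{1}{5}\right) \left(-6\right) = \frac{6}{5}$)
$B = -9$ ($B = -9 - 2 \left(4 - 4\right) = -9 - 0 = -9 + 0 = -9$)
$- 9 B N{\left(G{\left(-5 \right)},-4 \right)} = \left(-9\right) \left(-9\right) \frac{6}{5} = 81 \cdot \frac{6}{5} = \frac{486}{5}$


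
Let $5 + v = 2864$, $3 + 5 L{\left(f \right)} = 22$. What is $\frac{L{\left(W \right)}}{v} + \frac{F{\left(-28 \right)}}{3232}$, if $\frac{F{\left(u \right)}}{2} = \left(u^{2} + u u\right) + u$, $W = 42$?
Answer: $\frac{5511251}{5775180} \approx 0.9543$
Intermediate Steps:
$L{\left(f \right)} = \frac{19}{5}$ ($L{\left(f \right)} = - \frac{3}{5} + \frac{1}{5} \cdot 22 = - \frac{3}{5} + \frac{22}{5} = \frac{19}{5}$)
$v = 2859$ ($v = -5 + 2864 = 2859$)
$F{\left(u \right)} = 2 u + 4 u^{2}$ ($F{\left(u \right)} = 2 \left(\left(u^{2} + u u\right) + u\right) = 2 \left(\left(u^{2} + u^{2}\right) + u\right) = 2 \left(2 u^{2} + u\right) = 2 \left(u + 2 u^{2}\right) = 2 u + 4 u^{2}$)
$\frac{L{\left(W \right)}}{v} + \frac{F{\left(-28 \right)}}{3232} = \frac{19}{5 \cdot 2859} + \frac{2 \left(-28\right) \left(1 + 2 \left(-28\right)\right)}{3232} = \frac{19}{5} \cdot \frac{1}{2859} + 2 \left(-28\right) \left(1 - 56\right) \frac{1}{3232} = \frac{19}{14295} + 2 \left(-28\right) \left(-55\right) \frac{1}{3232} = \frac{19}{14295} + 3080 \cdot \frac{1}{3232} = \frac{19}{14295} + \frac{385}{404} = \frac{5511251}{5775180}$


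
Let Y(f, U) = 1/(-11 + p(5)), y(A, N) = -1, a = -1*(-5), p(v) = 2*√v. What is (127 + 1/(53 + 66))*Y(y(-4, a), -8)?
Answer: -166254/12019 - 30228*√5/12019 ≈ -19.456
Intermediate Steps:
a = 5
Y(f, U) = 1/(-11 + 2*√5)
(127 + 1/(53 + 66))*Y(y(-4, a), -8) = (127 + 1/(53 + 66))*(-11/101 - 2*√5/101) = (127 + 1/119)*(-11/101 - 2*√5/101) = 15114*(-11/101 - 2*√5/101)/119 = -166254/12019 - 30228*√5/12019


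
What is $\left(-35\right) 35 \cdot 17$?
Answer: $-20825$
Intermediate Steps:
$\left(-35\right) 35 \cdot 17 = \left(-1225\right) 17 = -20825$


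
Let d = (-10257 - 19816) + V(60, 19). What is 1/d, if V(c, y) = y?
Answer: -1/30054 ≈ -3.3273e-5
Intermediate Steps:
d = -30054 (d = (-10257 - 19816) + 19 = -30073 + 19 = -30054)
1/d = 1/(-30054) = -1/30054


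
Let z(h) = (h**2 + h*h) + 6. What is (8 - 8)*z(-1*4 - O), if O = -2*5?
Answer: 0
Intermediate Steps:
O = -10
z(h) = 6 + 2*h**2 (z(h) = (h**2 + h**2) + 6 = 2*h**2 + 6 = 6 + 2*h**2)
(8 - 8)*z(-1*4 - O) = (8 - 8)*(6 + 2*(-1*4 - 1*(-10))**2) = 0*(6 + 2*(-4 + 10)**2) = 0*(6 + 2*6**2) = 0*(6 + 2*36) = 0*(6 + 72) = 0*78 = 0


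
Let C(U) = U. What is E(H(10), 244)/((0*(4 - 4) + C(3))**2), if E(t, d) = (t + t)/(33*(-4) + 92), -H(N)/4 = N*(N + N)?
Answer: 40/9 ≈ 4.4444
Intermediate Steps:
H(N) = -8*N**2 (H(N) = -4*N*(N + N) = -4*N*2*N = -8*N**2)
E(t, d) = -t/20 (E(t, d) = (2*t)/(-132 + 92) = (2*t)/(-40) = (2*t)*(-1/40) = -t/20)
E(H(10), 244)/((0*(4 - 4) + C(3))**2) = (-(-2)*10**2/5)/((0*(4 - 4) + 3)**2) = (-(-2)*100/5)/((0*0 + 3)**2) = (-1/20*(-800))/((0 + 3)**2) = 40/(3**2) = 40/9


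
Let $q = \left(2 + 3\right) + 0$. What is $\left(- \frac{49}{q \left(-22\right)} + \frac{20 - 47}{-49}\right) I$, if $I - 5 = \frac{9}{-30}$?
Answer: $\frac{252437}{53900} \approx 4.6834$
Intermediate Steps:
$q = 5$ ($q = 5 + 0 = 5$)
$I = \frac{47}{10}$ ($I = 5 + \frac{9}{-30} = 5 + 9 \left(- \frac{1}{30}\right) = 5 - \frac{3}{10} = \frac{47}{10} \approx 4.7$)
$\left(- \frac{49}{q \left(-22\right)} + \frac{20 - 47}{-49}\right) I = \left(- \frac{49}{5 \left(-22\right)} + \frac{20 - 47}{-49}\right) \frac{47}{10} = \left(- \frac{49}{-110} - - \frac{27}{49}\right) \frac{47}{10} = \left(\left(-49\right) \left(- \frac{1}{110}\right) + \frac{27}{49}\right) \frac{47}{10} = \left(\frac{49}{110} + \frac{27}{49}\right) \frac{47}{10} = \frac{5371}{5390} \cdot \frac{47}{10} = \frac{252437}{53900}$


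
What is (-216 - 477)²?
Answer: 480249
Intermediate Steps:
(-216 - 477)² = (-693)² = 480249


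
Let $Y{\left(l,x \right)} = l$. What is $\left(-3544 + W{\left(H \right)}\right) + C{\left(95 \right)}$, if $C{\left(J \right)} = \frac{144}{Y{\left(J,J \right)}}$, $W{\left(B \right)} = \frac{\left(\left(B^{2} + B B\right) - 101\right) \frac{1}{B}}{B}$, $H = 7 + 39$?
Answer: $- \frac{711717731}{201020} \approx -3540.5$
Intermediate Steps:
$H = 46$
$W{\left(B \right)} = \frac{-101 + 2 B^{2}}{B^{2}}$ ($W{\left(B \right)} = \frac{\left(\left(B^{2} + B^{2}\right) - 101\right) \frac{1}{B}}{B} = \frac{\left(2 B^{2} - 101\right) \frac{1}{B}}{B} = \frac{\left(-101 + 2 B^{2}\right) \frac{1}{B}}{B} = \frac{\frac{1}{B} \left(-101 + 2 B^{2}\right)}{B} = \frac{-101 + 2 B^{2}}{B^{2}}$)
$C{\left(J \right)} = \frac{144}{J}$
$\left(-3544 + W{\left(H \right)}\right) + C{\left(95 \right)} = \left(-3544 + \left(2 - \frac{101}{2116}\right)\right) + \frac{144}{95} = \left(-3544 + \frac{4131}{2116}\right) + \frac{144}{95} = - \frac{7494973}{2116} + \frac{144}{95} = - \frac{711717731}{201020}$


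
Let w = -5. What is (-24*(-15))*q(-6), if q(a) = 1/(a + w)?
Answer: -360/11 ≈ -32.727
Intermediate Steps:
q(a) = 1/(-5 + a) (q(a) = 1/(a - 5) = 1/(-5 + a))
(-24*(-15))*q(-6) = (-24*(-15))/(-5 - 6) = 360/(-11) = 360*(-1/11) = -360/11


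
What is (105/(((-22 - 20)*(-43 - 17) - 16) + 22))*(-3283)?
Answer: -114905/842 ≈ -136.47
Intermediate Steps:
(105/(((-22 - 20)*(-43 - 17) - 16) + 22))*(-3283) = (105/((-42*(-60) - 16) + 22))*(-3283) = (105/((2520 - 16) + 22))*(-3283) = (105/(2504 + 22))*(-3283) = (105/2526)*(-3283) = (105*(1/2526))*(-3283) = (35/842)*(-3283) = -114905/842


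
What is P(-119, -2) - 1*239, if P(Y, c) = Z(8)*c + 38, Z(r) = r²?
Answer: -329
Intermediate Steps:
P(Y, c) = 38 + 64*c (P(Y, c) = 8²*c + 38 = 64*c + 38 = 38 + 64*c)
P(-119, -2) - 1*239 = (38 + 64*(-2)) - 1*239 = (38 - 128) - 239 = -90 - 239 = -329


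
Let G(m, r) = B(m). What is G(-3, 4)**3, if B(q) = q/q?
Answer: 1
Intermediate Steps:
B(q) = 1
G(m, r) = 1
G(-3, 4)**3 = 1**3 = 1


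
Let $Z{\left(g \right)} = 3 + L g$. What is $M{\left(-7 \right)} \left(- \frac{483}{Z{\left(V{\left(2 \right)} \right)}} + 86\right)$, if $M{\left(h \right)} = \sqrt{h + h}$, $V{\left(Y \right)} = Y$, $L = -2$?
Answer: $569 i \sqrt{14} \approx 2129.0 i$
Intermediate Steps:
$Z{\left(g \right)} = 3 - 2 g$
$M{\left(h \right)} = \sqrt{2} \sqrt{h}$ ($M{\left(h \right)} = \sqrt{2 h} = \sqrt{2} \sqrt{h}$)
$M{\left(-7 \right)} \left(- \frac{483}{Z{\left(V{\left(2 \right)} \right)}} + 86\right) = \sqrt{2} \sqrt{-7} \left(- \frac{483}{3 - 4} + 86\right) = \sqrt{2} i \sqrt{7} \left(- \frac{483}{3 - 4} + 86\right) = i \sqrt{14} \left(- \frac{483}{-1} + 86\right) = i \sqrt{14} \left(\left(-483\right) \left(-1\right) + 86\right) = i \sqrt{14} \left(483 + 86\right) = i \sqrt{14} \cdot 569 = 569 i \sqrt{14}$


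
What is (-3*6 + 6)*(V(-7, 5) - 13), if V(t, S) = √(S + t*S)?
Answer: 156 - 12*I*√30 ≈ 156.0 - 65.727*I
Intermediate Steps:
V(t, S) = √(S + S*t)
(-3*6 + 6)*(V(-7, 5) - 13) = (-3*6 + 6)*(√(5*(1 - 7)) - 13) = (-18 + 6)*(√(5*(-6)) - 13) = -12*(√(-30) - 13) = -12*(I*√30 - 13) = -12*(-13 + I*√30) = 156 - 12*I*√30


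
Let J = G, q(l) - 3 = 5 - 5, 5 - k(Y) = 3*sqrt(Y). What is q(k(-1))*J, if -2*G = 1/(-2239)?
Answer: 3/4478 ≈ 0.00066994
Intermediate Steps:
k(Y) = 5 - 3*sqrt(Y)
q(l) = 3 (q(l) = 3 + (5 - 5) = 3 + 0 = 3)
G = 1/4478 (G = -1/2/(-2239) = -1/2*(-1/2239) = 1/4478 ≈ 0.00022331)
J = 1/4478 ≈ 0.00022331
q(k(-1))*J = 3*(1/4478) = 3/4478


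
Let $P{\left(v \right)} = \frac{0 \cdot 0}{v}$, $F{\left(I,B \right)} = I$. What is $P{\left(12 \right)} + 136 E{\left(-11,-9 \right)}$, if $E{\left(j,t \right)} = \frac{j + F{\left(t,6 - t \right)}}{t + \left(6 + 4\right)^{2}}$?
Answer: $- \frac{2720}{91} \approx -29.89$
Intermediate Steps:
$P{\left(v \right)} = 0$ ($P{\left(v \right)} = \frac{0}{v} = 0$)
$E{\left(j,t \right)} = \frac{j + t}{100 + t}$ ($E{\left(j,t \right)} = \frac{j + t}{t + \left(6 + 4\right)^{2}} = \frac{j + t}{t + 10^{2}} = \frac{j + t}{t + 100} = \frac{j + t}{100 + t}$)
$P{\left(12 \right)} + 136 E{\left(-11,-9 \right)} = 0 + 136 \frac{-11 - 9}{100 - 9} = 0 + 136 \cdot \frac{1}{91} \left(-20\right) = 0 + 136 \left(- \frac{20}{91}\right) = 0 - \frac{2720}{91} = - \frac{2720}{91}$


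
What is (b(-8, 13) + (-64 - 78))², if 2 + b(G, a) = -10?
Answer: 23716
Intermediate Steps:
b(G, a) = -12 (b(G, a) = -2 - 10 = -12)
(b(-8, 13) + (-64 - 78))² = (-12 + (-64 - 78))² = (-12 - 142)² = (-154)² = 23716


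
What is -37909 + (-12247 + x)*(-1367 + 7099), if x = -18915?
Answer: -178658493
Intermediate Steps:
-37909 + (-12247 + x)*(-1367 + 7099) = -37909 + (-12247 - 18915)*(-1367 + 7099) = -37909 - 31162*5732 = -37909 - 178620584 = -178658493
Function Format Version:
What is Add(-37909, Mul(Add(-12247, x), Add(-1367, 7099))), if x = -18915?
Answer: -178658493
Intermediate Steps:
Add(-37909, Mul(Add(-12247, x), Add(-1367, 7099))) = Add(-37909, Mul(Add(-12247, -18915), Add(-1367, 7099))) = Add(-37909, Mul(-31162, 5732)) = Add(-37909, -178620584) = -178658493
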